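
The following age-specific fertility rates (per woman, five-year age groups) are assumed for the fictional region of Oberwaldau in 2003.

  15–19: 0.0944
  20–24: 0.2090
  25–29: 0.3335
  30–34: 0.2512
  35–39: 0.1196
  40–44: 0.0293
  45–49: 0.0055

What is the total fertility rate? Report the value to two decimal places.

Sum of ASFRs = 0.0944 + 0.2090 + 0.3335 + 0.2512 + 0.1196 + 0.0293 + 0.0055 = 1.0425
TFR = 5 × 1.0425 = 5.2125

5.21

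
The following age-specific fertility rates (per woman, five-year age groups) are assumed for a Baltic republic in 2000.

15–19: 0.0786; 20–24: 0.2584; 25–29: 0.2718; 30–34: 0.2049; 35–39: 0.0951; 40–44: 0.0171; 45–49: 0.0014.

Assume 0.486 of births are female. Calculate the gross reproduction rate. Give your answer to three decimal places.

2.253

Proportion female at birth = 0.486.
Sum of ASFRs = 0.0786 + 0.2584 + 0.2718 + 0.2049 + 0.0951 + 0.0171 + 0.0014 = 0.9273
TFR = 5 × 0.9273 = 4.6365
GRR = 0.486 × 4.6365 = 2.25334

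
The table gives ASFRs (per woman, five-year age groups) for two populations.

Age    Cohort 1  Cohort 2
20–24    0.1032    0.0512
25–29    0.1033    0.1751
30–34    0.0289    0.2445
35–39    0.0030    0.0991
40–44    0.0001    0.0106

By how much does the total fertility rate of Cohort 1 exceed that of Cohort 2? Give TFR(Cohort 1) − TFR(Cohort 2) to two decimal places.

-1.71

Cohort 1:
  Sum of ASFRs = 0.1032 + 0.1033 + 0.0289 + 0.0030 + 0.0001 = 0.2385
  TFR = 5 × 0.2385 = 1.1925
Cohort 2:
  Sum of ASFRs = 0.0512 + 0.1751 + 0.2445 + 0.0991 + 0.0106 = 0.5805
  TFR = 5 × 0.5805 = 2.9025
Difference = 1.1925 − 2.9025 = -1.71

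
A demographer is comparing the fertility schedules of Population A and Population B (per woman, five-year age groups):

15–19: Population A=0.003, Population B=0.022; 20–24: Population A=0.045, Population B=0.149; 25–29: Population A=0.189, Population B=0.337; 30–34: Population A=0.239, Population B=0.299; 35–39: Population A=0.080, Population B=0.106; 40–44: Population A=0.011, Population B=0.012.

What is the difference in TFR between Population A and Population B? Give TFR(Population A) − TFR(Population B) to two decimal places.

-1.79

Population A:
  Sum of ASFRs = 0.003 + 0.045 + 0.189 + 0.239 + 0.080 + 0.011 = 0.567
  TFR = 5 × 0.567 = 2.835
Population B:
  Sum of ASFRs = 0.022 + 0.149 + 0.337 + 0.299 + 0.106 + 0.012 = 0.925
  TFR = 5 × 0.925 = 4.625
Difference = 2.835 − 4.625 = -1.79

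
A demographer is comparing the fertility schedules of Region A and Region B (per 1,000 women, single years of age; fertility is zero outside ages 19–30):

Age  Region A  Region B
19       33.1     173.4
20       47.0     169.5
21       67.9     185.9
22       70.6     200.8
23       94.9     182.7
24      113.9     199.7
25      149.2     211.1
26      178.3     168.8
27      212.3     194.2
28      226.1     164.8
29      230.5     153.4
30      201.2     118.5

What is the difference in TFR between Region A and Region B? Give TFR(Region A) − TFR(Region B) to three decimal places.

-0.498

Region A:
  Sum of ASFRs = 33.1 + 47.0 + 67.9 + 70.6 + 94.9 + 113.9 + 149.2 + 178.3 + 212.3 + 226.1 + 230.5 + 201.2 = 1625.0
  TFR = 1625.0 / 1000 = 1.625
Region B:
  Sum of ASFRs = 173.4 + 169.5 + 185.9 + 200.8 + 182.7 + 199.7 + 211.1 + 168.8 + 194.2 + 164.8 + 153.4 + 118.5 = 2122.8
  TFR = 2122.8 / 1000 = 2.1228
Difference = 1.625 − 2.1228 = -0.4978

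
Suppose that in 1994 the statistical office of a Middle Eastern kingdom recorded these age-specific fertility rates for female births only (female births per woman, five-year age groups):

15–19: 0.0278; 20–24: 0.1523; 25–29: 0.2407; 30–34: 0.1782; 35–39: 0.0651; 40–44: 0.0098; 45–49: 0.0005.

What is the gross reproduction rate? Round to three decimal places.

3.372

Sum of female ASFRs = 0.0278 + 0.1523 + 0.2407 + 0.1782 + 0.0651 + 0.0098 + 0.0005 = 0.6744
GRR = 5 × 0.6744 = 3.372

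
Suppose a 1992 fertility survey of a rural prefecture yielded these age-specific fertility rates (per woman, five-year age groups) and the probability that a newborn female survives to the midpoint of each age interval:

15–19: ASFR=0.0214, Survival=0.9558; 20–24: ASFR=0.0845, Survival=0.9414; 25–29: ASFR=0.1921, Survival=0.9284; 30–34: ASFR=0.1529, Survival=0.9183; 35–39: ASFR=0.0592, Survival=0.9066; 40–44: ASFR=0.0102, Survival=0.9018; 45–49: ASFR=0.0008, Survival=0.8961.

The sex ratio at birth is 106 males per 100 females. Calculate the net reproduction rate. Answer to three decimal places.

Proportion female at birth = 100 / (100 + 106) = 0.48544.
Weighting each age-specific rate by interval width and survival:
  15–19: 5 × 0.0214 × 0.9558 = 0.10227
  20–24: 5 × 0.0845 × 0.9414 = 0.39774
  25–29: 5 × 0.1921 × 0.9284 = 0.89173
  30–34: 5 × 0.1529 × 0.9183 = 0.70204
  35–39: 5 × 0.0592 × 0.9066 = 0.26835
  40–44: 5 × 0.0102 × 0.9018 = 0.04599
  45–49: 5 × 0.0008 × 0.8961 = 0.00358
Sum = 2.41170
NRR = 0.48544 × 2.41170 = 1.17074
With NRR above 1 the population is above replacement fertility.

1.171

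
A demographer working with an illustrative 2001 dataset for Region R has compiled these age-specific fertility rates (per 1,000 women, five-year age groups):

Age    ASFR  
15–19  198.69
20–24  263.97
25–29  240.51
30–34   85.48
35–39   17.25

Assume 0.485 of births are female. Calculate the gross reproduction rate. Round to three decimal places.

Proportion female at birth = 0.485.
Sum of ASFRs = 198.69 + 263.97 + 240.51 + 85.48 + 17.25 = 805.90
TFR = 5 × 805.90 / 1000 = 4.0295
GRR = 0.485 × 4.0295 = 1.95431

1.954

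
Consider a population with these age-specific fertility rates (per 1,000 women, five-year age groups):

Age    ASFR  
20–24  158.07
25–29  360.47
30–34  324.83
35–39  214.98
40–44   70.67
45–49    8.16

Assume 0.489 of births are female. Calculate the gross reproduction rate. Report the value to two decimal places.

2.78

Proportion female at birth = 0.489.
Sum of ASFRs = 158.07 + 360.47 + 324.83 + 214.98 + 70.67 + 8.16 = 1137.18
TFR = 5 × 1137.18 / 1000 = 5.6859
GRR = 0.489 × 5.6859 = 2.78041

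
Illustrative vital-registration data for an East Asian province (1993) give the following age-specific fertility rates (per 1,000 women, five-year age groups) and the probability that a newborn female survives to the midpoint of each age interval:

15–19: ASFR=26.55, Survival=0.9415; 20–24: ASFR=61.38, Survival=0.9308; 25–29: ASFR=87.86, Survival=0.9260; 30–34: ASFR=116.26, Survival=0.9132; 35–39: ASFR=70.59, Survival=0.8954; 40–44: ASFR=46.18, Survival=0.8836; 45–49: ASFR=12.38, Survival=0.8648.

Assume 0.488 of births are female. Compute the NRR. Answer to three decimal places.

0.938

Proportion female at birth = 0.488.
Per-age-group product (5 × ASFR × survival probability):
  15–19: 5 × 26.55/1000 × 0.9415 = 0.12498
  20–24: 5 × 61.38/1000 × 0.9308 = 0.28566
  25–29: 5 × 87.86/1000 × 0.9260 = 0.40679
  30–34: 5 × 116.26/1000 × 0.9132 = 0.53084
  35–39: 5 × 70.59/1000 × 0.8954 = 0.31603
  40–44: 5 × 46.18/1000 × 0.8836 = 0.20402
  45–49: 5 × 12.38/1000 × 0.8648 = 0.05353
Sum = 1.92185
NRR = 0.488 × 1.92185 = 0.93786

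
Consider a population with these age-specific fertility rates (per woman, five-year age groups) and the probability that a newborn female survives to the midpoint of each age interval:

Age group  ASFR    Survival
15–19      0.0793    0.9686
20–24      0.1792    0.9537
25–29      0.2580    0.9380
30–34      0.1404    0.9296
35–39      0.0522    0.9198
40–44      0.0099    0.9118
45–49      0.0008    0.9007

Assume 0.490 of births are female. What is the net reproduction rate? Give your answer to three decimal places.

1.661

Proportion female at birth = 0.490.
Per-age-group product (5 × ASFR × survival probability):
  15–19: 5 × 0.0793 × 0.9686 = 0.38405
  20–24: 5 × 0.1792 × 0.9537 = 0.85452
  25–29: 5 × 0.2580 × 0.9380 = 1.21002
  30–34: 5 × 0.1404 × 0.9296 = 0.65258
  35–39: 5 × 0.0522 × 0.9198 = 0.24007
  40–44: 5 × 0.0099 × 0.9118 = 0.04513
  45–49: 5 × 0.0008 × 0.9007 = 0.00360
Sum = 3.38997
NRR = 0.490 × 3.38997 = 1.66109
An NRR exceeding 1 indicates intrinsic growth under these rates.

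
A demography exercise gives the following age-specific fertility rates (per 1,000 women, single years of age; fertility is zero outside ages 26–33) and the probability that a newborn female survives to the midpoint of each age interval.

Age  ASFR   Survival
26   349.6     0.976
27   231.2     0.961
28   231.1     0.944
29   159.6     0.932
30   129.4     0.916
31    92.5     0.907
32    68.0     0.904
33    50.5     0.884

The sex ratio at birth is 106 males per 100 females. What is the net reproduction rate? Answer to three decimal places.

Proportion female at birth = 100 / (100 + 106) = 0.48544.
Weighting each age-specific rate by interval width and survival:
  26: 1 × 349.6/1000 × 0.976 = 0.34121
  27: 1 × 231.2/1000 × 0.961 = 0.22218
  28: 1 × 231.1/1000 × 0.944 = 0.21816
  29: 1 × 159.6/1000 × 0.932 = 0.14875
  30: 1 × 129.4/1000 × 0.916 = 0.11853
  31: 1 × 92.5/1000 × 0.907 = 0.08390
  32: 1 × 68.0/1000 × 0.904 = 0.06147
  33: 1 × 50.5/1000 × 0.884 = 0.04464
Sum = 1.23884
NRR = 0.48544 × 1.23884 = 0.60138

0.601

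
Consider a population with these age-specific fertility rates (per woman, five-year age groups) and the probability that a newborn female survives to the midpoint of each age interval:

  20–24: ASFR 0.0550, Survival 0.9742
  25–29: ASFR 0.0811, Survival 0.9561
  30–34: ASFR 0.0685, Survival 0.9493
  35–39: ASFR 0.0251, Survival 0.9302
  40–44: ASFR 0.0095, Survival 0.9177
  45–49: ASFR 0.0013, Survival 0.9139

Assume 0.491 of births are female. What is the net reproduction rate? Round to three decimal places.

Proportion female at birth = 0.491.
Survival-weighted fertility by age (5·fₓ·Sₓ):
  20–24: 5 × 0.0550 × 0.9742 = 0.26791
  25–29: 5 × 0.0811 × 0.9561 = 0.38770
  30–34: 5 × 0.0685 × 0.9493 = 0.32514
  35–39: 5 × 0.0251 × 0.9302 = 0.11674
  40–44: 5 × 0.0095 × 0.9177 = 0.04359
  45–49: 5 × 0.0013 × 0.9139 = 0.00594
Sum = 1.14702
NRR = 0.491 × 1.14702 = 0.56319

0.563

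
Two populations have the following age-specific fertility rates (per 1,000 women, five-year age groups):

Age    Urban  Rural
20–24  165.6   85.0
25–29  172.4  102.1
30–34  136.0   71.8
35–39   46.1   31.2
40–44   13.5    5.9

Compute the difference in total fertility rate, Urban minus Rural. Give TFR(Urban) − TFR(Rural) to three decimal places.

Urban:
  Sum of ASFRs = 165.6 + 172.4 + 136.0 + 46.1 + 13.5 = 533.6
  TFR = 5 × 533.6 / 1000 = 2.668
Rural:
  Sum of ASFRs = 85.0 + 102.1 + 71.8 + 31.2 + 5.9 = 296.0
  TFR = 5 × 296.0 / 1000 = 1.48
Difference = 2.668 − 1.48 = 1.188

1.188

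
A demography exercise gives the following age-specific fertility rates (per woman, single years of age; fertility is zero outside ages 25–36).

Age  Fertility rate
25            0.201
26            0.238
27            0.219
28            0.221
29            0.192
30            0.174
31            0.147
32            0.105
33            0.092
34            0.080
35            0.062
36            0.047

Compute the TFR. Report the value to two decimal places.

Sum of ASFRs = 0.201 + 0.238 + 0.219 + 0.221 + 0.192 + 0.174 + 0.147 + 0.105 + 0.092 + 0.080 + 0.062 + 0.047 = 1.778
TFR = 1.778

1.78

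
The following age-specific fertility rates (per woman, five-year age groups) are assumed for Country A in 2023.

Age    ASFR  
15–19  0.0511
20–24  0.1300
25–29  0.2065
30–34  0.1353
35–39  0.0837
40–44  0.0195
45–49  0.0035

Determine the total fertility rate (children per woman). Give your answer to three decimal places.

3.148

Sum of ASFRs = 0.0511 + 0.1300 + 0.2065 + 0.1353 + 0.0837 + 0.0195 + 0.0035 = 0.6296
TFR = 5 × 0.6296 = 3.148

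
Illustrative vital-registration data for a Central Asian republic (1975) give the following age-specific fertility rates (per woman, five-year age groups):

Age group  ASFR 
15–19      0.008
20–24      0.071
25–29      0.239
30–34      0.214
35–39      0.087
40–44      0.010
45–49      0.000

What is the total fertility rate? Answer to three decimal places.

3.145

Sum of ASFRs = 0.008 + 0.071 + 0.239 + 0.214 + 0.087 + 0.010 + 0.000 = 0.629
TFR = 5 × 0.629 = 3.145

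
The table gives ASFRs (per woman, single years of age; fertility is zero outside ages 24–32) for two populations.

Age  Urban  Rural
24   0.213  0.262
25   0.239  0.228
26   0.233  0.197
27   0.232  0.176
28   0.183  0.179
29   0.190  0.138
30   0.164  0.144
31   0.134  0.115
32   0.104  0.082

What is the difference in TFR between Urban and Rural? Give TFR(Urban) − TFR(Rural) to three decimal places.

0.171

Urban:
  Sum of ASFRs = 0.213 + 0.239 + 0.233 + 0.232 + 0.183 + 0.190 + 0.164 + 0.134 + 0.104 = 1.692
  TFR = 1.692
Rural:
  Sum of ASFRs = 0.262 + 0.228 + 0.197 + 0.176 + 0.179 + 0.138 + 0.144 + 0.115 + 0.082 = 1.521
  TFR = 1.521
Difference = 1.692 − 1.521 = 0.171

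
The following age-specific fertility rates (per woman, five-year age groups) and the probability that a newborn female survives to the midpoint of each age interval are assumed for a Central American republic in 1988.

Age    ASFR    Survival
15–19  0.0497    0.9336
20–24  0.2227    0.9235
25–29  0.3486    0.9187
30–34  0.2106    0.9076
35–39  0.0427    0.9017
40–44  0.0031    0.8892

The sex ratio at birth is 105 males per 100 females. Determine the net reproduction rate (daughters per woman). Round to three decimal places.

1.963

Proportion female at birth = 100 / (100 + 105) = 0.48780.
Weighting each age-specific rate by interval width and survival:
  15–19: 5 × 0.0497 × 0.9336 = 0.23200
  20–24: 5 × 0.2227 × 0.9235 = 1.02832
  25–29: 5 × 0.3486 × 0.9187 = 1.60129
  30–34: 5 × 0.2106 × 0.9076 = 0.95570
  35–39: 5 × 0.0427 × 0.9017 = 0.19251
  40–44: 5 × 0.0031 × 0.8892 = 0.01378
Sum = 4.02360
NRR = 0.48780 × 4.02360 = 1.96271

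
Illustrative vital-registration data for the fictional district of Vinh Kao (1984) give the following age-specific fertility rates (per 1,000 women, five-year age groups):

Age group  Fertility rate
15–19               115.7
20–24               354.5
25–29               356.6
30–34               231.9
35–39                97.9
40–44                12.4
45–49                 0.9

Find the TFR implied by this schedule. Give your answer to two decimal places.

5.85

Sum of ASFRs = 115.7 + 354.5 + 356.6 + 231.9 + 97.9 + 12.4 + 0.9 = 1169.9
TFR = 5 × 1169.9 / 1000 = 5.8495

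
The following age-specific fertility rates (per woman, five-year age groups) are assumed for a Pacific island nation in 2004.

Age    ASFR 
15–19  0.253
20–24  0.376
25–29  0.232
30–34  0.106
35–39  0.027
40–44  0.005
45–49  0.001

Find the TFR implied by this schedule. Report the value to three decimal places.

Sum of ASFRs = 0.253 + 0.376 + 0.232 + 0.106 + 0.027 + 0.005 + 0.001 = 1.000
TFR = 5 × 1.000 = 5

5.000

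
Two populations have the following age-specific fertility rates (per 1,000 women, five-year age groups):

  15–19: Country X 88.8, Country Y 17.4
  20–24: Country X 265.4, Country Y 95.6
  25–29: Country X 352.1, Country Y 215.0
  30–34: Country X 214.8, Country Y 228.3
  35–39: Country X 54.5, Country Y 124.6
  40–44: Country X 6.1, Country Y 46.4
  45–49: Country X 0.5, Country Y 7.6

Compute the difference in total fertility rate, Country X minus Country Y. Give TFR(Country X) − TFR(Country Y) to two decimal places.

1.24

Country X:
  Sum of ASFRs = 88.8 + 265.4 + 352.1 + 214.8 + 54.5 + 6.1 + 0.5 = 982.2
  TFR = 5 × 982.2 / 1000 = 4.911
Country Y:
  Sum of ASFRs = 17.4 + 95.6 + 215.0 + 228.3 + 124.6 + 46.4 + 7.6 = 734.9
  TFR = 5 × 734.9 / 1000 = 3.6745
Difference = 4.911 − 3.6745 = 1.2365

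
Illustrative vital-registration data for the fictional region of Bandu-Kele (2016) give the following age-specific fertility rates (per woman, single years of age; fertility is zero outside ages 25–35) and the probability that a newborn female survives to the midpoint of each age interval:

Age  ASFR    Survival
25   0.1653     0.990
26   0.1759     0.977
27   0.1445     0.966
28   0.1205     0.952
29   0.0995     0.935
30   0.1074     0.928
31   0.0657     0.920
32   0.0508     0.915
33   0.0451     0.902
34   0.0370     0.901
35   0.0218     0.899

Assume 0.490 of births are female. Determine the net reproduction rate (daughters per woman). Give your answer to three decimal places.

Proportion female at birth = 0.490.
Weighting each age-specific rate by interval width and survival:
  25: 1 × 0.1653 × 0.990 = 0.16365
  26: 1 × 0.1759 × 0.977 = 0.17185
  27: 1 × 0.1445 × 0.966 = 0.13959
  28: 1 × 0.1205 × 0.952 = 0.11472
  29: 1 × 0.0995 × 0.935 = 0.09303
  30: 1 × 0.1074 × 0.928 = 0.09967
  31: 1 × 0.0657 × 0.920 = 0.06044
  32: 1 × 0.0508 × 0.915 = 0.04648
  33: 1 × 0.0451 × 0.902 = 0.04068
  34: 1 × 0.0370 × 0.901 = 0.03334
  35: 1 × 0.0218 × 0.899 = 0.01960
Sum = 0.98305
NRR = 0.490 × 0.98305 = 0.48169

0.482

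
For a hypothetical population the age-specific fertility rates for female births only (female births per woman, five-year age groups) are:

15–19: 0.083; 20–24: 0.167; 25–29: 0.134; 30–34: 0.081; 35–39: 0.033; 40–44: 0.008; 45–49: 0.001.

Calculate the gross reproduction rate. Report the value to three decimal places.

Sum of female ASFRs = 0.083 + 0.167 + 0.134 + 0.081 + 0.033 + 0.008 + 0.001 = 0.507
GRR = 5 × 0.507 = 2.535

2.535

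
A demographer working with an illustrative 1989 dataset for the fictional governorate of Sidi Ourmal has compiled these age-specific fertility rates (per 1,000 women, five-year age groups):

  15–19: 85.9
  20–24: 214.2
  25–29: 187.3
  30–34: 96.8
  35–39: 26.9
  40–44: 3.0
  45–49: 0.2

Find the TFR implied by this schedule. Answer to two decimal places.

Sum of ASFRs = 85.9 + 214.2 + 187.3 + 96.8 + 26.9 + 3.0 + 0.2 = 614.3
TFR = 5 × 614.3 / 1000 = 3.0715

3.07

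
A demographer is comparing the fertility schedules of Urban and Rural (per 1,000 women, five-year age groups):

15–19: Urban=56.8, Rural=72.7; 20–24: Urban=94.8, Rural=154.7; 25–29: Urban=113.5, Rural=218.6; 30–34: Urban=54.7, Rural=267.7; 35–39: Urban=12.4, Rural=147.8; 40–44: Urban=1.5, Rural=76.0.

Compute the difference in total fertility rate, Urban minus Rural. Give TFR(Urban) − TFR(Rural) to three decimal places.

-3.019

Urban:
  Sum of ASFRs = 56.8 + 94.8 + 113.5 + 54.7 + 12.4 + 1.5 = 333.7
  TFR = 5 × 333.7 / 1000 = 1.6685
Rural:
  Sum of ASFRs = 72.7 + 154.7 + 218.6 + 267.7 + 147.8 + 76.0 = 937.5
  TFR = 5 × 937.5 / 1000 = 4.6875
Difference = 1.6685 − 4.6875 = -3.019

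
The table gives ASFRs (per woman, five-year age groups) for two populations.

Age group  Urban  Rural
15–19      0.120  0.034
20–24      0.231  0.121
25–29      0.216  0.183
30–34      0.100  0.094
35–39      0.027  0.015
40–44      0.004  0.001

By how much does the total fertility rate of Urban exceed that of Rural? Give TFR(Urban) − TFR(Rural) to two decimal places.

Urban:
  Sum of ASFRs = 0.120 + 0.231 + 0.216 + 0.100 + 0.027 + 0.004 = 0.698
  TFR = 5 × 0.698 = 3.49
Rural:
  Sum of ASFRs = 0.034 + 0.121 + 0.183 + 0.094 + 0.015 + 0.001 = 0.448
  TFR = 5 × 0.448 = 2.24
Difference = 3.49 − 2.24 = 1.25

1.25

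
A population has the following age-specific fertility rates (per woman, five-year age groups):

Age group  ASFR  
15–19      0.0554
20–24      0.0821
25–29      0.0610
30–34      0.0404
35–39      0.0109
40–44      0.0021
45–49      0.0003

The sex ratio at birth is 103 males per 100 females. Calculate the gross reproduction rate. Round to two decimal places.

0.62

Proportion female at birth = 100 / (100 + 103) = 0.49261.
Sum of ASFRs = 0.0554 + 0.0821 + 0.0610 + 0.0404 + 0.0109 + 0.0021 + 0.0003 = 0.2522
TFR = 5 × 0.2522 = 1.261
GRR = 0.49261 × 1.261 = 0.62118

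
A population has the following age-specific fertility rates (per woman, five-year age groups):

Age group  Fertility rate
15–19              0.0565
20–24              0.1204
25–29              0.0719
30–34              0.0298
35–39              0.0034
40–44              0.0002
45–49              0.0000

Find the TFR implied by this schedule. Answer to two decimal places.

1.41

Sum of ASFRs = 0.0565 + 0.1204 + 0.0719 + 0.0298 + 0.0034 + 0.0002 + 0.0000 = 0.2822
TFR = 5 × 0.2822 = 1.411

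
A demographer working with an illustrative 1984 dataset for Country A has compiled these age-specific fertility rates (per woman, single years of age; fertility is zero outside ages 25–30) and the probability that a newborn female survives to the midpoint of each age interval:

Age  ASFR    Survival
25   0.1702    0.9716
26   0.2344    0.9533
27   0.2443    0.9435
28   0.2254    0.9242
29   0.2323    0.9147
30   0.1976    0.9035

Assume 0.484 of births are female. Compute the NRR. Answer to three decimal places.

Proportion female at birth = 0.484.
Per-age-group product (1 × ASFR × survival probability):
  25: 1 × 0.1702 × 0.9716 = 0.16537
  26: 1 × 0.2344 × 0.9533 = 0.22345
  27: 1 × 0.2443 × 0.9435 = 0.23050
  28: 1 × 0.2254 × 0.9242 = 0.20831
  29: 1 × 0.2323 × 0.9147 = 0.21248
  30: 1 × 0.1976 × 0.9035 = 0.17853
Sum = 1.21864
NRR = 0.484 × 1.21864 = 0.58982
NRR < 1, so the cohort does not fully replace itself.

0.590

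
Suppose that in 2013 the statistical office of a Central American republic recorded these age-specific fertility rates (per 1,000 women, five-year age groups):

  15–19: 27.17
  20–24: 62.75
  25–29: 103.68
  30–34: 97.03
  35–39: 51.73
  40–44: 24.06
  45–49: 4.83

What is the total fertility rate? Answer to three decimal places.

1.856

Sum of ASFRs = 27.17 + 62.75 + 103.68 + 97.03 + 51.73 + 24.06 + 4.83 = 371.25
TFR = 5 × 371.25 / 1000 = 1.85625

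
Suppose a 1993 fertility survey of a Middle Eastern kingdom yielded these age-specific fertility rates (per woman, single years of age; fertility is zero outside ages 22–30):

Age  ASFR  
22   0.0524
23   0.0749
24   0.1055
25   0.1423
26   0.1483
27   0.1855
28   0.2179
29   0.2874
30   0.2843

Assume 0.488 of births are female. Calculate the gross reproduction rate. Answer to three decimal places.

0.731

Proportion female at birth = 0.488.
Sum of ASFRs = 0.0524 + 0.0749 + 0.1055 + 0.1423 + 0.1483 + 0.1855 + 0.2179 + 0.2874 + 0.2843 = 1.4985
TFR = 1.4985
GRR = 0.488 × 1.4985 = 0.73127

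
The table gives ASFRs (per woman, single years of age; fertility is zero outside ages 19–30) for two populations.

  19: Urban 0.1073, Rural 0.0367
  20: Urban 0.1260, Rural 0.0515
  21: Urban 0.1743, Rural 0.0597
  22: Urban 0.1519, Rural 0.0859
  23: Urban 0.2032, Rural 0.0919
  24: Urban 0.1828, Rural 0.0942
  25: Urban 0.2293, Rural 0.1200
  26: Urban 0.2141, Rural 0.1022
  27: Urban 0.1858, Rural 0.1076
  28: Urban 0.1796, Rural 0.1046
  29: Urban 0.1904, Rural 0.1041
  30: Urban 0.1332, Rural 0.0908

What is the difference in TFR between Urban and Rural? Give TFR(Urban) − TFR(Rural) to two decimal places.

Urban:
  Sum of ASFRs = 0.1073 + 0.1260 + 0.1743 + 0.1519 + 0.2032 + 0.1828 + 0.2293 + 0.2141 + 0.1858 + 0.1796 + 0.1904 + 0.1332 = 2.0779
  TFR = 2.0779
Rural:
  Sum of ASFRs = 0.0367 + 0.0515 + 0.0597 + 0.0859 + 0.0919 + 0.0942 + 0.1200 + 0.1022 + 0.1076 + 0.1046 + 0.1041 + 0.0908 = 1.0492
  TFR = 1.0492
Difference = 2.0779 − 1.0492 = 1.0287

1.03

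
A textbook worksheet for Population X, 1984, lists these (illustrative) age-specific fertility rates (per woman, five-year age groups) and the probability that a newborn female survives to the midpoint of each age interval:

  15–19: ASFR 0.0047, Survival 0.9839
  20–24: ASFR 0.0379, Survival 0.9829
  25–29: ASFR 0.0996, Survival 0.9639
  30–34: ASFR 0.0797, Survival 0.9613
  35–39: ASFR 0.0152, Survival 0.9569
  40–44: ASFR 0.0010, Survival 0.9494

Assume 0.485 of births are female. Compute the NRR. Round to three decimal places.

0.558

Proportion female at birth = 0.485.
Per-age-group product (5 × ASFR × survival probability):
  15–19: 5 × 0.0047 × 0.9839 = 0.02312
  20–24: 5 × 0.0379 × 0.9829 = 0.18626
  25–29: 5 × 0.0996 × 0.9639 = 0.48002
  30–34: 5 × 0.0797 × 0.9613 = 0.38308
  35–39: 5 × 0.0152 × 0.9569 = 0.07272
  40–44: 5 × 0.0010 × 0.9494 = 0.00475
Sum = 1.14995
NRR = 0.485 × 1.14995 = 0.55773
An NRR under 1 implies long-run decline under these rates.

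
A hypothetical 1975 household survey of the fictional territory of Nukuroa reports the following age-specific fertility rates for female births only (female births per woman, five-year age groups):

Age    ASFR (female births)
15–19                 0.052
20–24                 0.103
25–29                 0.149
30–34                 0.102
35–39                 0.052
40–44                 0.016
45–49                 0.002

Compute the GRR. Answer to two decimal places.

Sum of female ASFRs = 0.052 + 0.103 + 0.149 + 0.102 + 0.052 + 0.016 + 0.002 = 0.476
GRR = 5 × 0.476 = 2.38

2.38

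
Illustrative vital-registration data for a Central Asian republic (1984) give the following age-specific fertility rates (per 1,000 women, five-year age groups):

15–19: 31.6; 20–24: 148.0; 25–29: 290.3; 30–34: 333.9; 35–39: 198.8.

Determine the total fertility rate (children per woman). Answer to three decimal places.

Sum of ASFRs = 31.6 + 148.0 + 290.3 + 333.9 + 198.8 = 1002.6
TFR = 5 × 1002.6 / 1000 = 5.013

5.013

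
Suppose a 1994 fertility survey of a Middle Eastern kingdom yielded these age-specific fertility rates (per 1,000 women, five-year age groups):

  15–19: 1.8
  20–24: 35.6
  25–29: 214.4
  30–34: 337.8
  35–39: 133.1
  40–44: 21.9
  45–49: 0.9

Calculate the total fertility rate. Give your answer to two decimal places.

Sum of ASFRs = 1.8 + 35.6 + 214.4 + 337.8 + 133.1 + 21.9 + 0.9 = 745.5
TFR = 5 × 745.5 / 1000 = 3.7275

3.73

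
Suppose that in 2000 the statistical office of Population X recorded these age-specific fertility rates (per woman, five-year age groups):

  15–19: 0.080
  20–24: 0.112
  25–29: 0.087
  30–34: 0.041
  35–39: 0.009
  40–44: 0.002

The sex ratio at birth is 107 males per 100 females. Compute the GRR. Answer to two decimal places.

Proportion female at birth = 100 / (100 + 107) = 0.48309.
Sum of ASFRs = 0.080 + 0.112 + 0.087 + 0.041 + 0.009 + 0.002 = 0.331
TFR = 5 × 0.331 = 1.655
GRR = 0.48309 × 1.655 = 0.79951

0.80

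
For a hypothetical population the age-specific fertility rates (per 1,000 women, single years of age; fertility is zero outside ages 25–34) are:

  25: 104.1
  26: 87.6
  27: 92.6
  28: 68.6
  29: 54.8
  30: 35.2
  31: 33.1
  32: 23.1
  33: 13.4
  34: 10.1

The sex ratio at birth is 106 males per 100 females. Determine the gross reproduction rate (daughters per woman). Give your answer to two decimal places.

Proportion female at birth = 100 / (100 + 106) = 0.48544.
Sum of ASFRs = 104.1 + 87.6 + 92.6 + 68.6 + 54.8 + 35.2 + 33.1 + 23.1 + 13.4 + 10.1 = 522.6
TFR = 522.6 / 1000 = 0.5226
GRR = 0.48544 × 0.5226 = 0.25369

0.25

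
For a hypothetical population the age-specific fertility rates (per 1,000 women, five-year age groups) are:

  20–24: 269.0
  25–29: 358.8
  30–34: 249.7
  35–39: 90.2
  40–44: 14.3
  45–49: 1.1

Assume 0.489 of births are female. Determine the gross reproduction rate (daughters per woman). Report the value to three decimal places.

2.404

Proportion female at birth = 0.489.
Sum of ASFRs = 269.0 + 358.8 + 249.7 + 90.2 + 14.3 + 1.1 = 983.1
TFR = 5 × 983.1 / 1000 = 4.9155
GRR = 0.489 × 4.9155 = 2.40368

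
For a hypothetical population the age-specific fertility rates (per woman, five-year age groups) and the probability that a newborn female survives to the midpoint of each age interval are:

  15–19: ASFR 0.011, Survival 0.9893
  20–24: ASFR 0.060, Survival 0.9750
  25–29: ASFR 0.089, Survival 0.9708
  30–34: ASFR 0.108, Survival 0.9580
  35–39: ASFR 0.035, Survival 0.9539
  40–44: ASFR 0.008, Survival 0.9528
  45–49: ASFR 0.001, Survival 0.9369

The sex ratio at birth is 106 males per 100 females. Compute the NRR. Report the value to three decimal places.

0.731

Proportion female at birth = 100 / (100 + 106) = 0.48544.
Per-age-group product (5 × ASFR × survival probability):
  15–19: 5 × 0.011 × 0.9893 = 0.05441
  20–24: 5 × 0.060 × 0.9750 = 0.29250
  25–29: 5 × 0.089 × 0.9708 = 0.43201
  30–34: 5 × 0.108 × 0.9580 = 0.51732
  35–39: 5 × 0.035 × 0.9539 = 0.16693
  40–44: 5 × 0.008 × 0.9528 = 0.03811
  45–49: 5 × 0.001 × 0.9369 = 0.00468
Sum = 1.50596
NRR = 0.48544 × 1.50596 = 0.73105
NRR < 1, so the cohort does not fully replace itself.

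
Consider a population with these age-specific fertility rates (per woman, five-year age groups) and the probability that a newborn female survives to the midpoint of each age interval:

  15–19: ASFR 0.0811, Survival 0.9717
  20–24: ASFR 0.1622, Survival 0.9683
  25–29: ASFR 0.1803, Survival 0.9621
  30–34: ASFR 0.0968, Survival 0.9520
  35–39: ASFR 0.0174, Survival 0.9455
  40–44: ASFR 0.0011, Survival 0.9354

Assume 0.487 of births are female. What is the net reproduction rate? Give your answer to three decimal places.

Proportion female at birth = 0.487.
Survival-weighted fertility by age (5·fₓ·Sₓ):
  15–19: 5 × 0.0811 × 0.9717 = 0.39402
  20–24: 5 × 0.1622 × 0.9683 = 0.78529
  25–29: 5 × 0.1803 × 0.9621 = 0.86733
  30–34: 5 × 0.0968 × 0.9520 = 0.46077
  35–39: 5 × 0.0174 × 0.9455 = 0.08226
  40–44: 5 × 0.0011 × 0.9354 = 0.00514
Sum = 2.59481
NRR = 0.487 × 2.59481 = 1.26367
NRR > 1, so each generation more than replaces itself.

1.264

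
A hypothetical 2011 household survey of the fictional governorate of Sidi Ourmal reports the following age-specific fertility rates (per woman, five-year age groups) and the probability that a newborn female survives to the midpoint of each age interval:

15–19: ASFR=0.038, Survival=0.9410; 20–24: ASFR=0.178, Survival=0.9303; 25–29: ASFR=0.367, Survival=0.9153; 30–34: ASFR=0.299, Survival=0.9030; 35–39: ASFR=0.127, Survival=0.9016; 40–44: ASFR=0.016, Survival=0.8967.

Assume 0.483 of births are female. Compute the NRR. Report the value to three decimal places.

Proportion female at birth = 0.483.
Each age group contributes 5 × ASFR × survival:
  15–19: 5 × 0.038 × 0.9410 = 0.17879
  20–24: 5 × 0.178 × 0.9303 = 0.82797
  25–29: 5 × 0.367 × 0.9153 = 1.67958
  30–34: 5 × 0.299 × 0.9030 = 1.34999
  35–39: 5 × 0.127 × 0.9016 = 0.57252
  40–44: 5 × 0.016 × 0.8967 = 0.07174
Sum = 4.68059
NRR = 0.483 × 4.68059 = 2.26072

2.261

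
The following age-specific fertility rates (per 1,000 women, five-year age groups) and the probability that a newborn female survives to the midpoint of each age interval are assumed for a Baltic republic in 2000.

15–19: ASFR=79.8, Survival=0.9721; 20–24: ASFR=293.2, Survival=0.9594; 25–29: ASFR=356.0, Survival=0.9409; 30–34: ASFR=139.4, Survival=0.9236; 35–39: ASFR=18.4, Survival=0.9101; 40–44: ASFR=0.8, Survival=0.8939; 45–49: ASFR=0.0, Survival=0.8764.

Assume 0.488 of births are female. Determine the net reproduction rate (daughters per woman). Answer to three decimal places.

2.050

Proportion female at birth = 0.488.
Per-age-group product (5 × ASFR × survival probability):
  15–19: 5 × 79.8/1000 × 0.9721 = 0.38787
  20–24: 5 × 293.2/1000 × 0.9594 = 1.40648
  25–29: 5 × 356.0/1000 × 0.9409 = 1.67480
  30–34: 5 × 139.4/1000 × 0.9236 = 0.64375
  35–39: 5 × 18.4/1000 × 0.9101 = 0.08373
  40–44: 5 × 0.8/1000 × 0.8939 = 0.00358
  45–49: 5 × 0.0/1000 × 0.8764 = 0.00000
Sum = 4.20021
NRR = 0.488 × 4.20021 = 2.04970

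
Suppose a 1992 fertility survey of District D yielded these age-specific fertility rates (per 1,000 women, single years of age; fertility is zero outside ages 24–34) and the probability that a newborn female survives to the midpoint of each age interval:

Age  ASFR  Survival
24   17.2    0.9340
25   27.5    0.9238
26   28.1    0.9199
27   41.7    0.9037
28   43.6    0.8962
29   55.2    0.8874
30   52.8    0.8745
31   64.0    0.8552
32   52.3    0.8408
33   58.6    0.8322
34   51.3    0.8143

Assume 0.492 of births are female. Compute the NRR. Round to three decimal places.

Proportion female at birth = 0.492.
Per-age-group product (1 × ASFR × survival probability):
  24: 1 × 17.2/1000 × 0.9340 = 0.01606
  25: 1 × 27.5/1000 × 0.9238 = 0.02540
  26: 1 × 28.1/1000 × 0.9199 = 0.02585
  27: 1 × 41.7/1000 × 0.9037 = 0.03768
  28: 1 × 43.6/1000 × 0.8962 = 0.03907
  29: 1 × 55.2/1000 × 0.8874 = 0.04898
  30: 1 × 52.8/1000 × 0.8745 = 0.04617
  31: 1 × 64.0/1000 × 0.8552 = 0.05473
  32: 1 × 52.3/1000 × 0.8408 = 0.04397
  33: 1 × 58.6/1000 × 0.8322 = 0.04877
  34: 1 × 51.3/1000 × 0.8143 = 0.04177
Sum = 0.42845
NRR = 0.492 × 0.42845 = 0.21080

0.211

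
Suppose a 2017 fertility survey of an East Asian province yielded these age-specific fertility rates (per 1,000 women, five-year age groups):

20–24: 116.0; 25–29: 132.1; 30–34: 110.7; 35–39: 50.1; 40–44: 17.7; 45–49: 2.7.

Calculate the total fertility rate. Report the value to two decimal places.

Sum of ASFRs = 116.0 + 132.1 + 110.7 + 50.1 + 17.7 + 2.7 = 429.3
TFR = 5 × 429.3 / 1000 = 2.1465

2.15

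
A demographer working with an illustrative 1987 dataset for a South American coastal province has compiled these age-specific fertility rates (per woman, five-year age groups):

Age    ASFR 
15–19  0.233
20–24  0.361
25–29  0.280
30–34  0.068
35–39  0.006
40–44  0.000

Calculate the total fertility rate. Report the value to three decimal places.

Sum of ASFRs = 0.233 + 0.361 + 0.280 + 0.068 + 0.006 + 0.000 = 0.948
TFR = 5 × 0.948 = 4.74

4.740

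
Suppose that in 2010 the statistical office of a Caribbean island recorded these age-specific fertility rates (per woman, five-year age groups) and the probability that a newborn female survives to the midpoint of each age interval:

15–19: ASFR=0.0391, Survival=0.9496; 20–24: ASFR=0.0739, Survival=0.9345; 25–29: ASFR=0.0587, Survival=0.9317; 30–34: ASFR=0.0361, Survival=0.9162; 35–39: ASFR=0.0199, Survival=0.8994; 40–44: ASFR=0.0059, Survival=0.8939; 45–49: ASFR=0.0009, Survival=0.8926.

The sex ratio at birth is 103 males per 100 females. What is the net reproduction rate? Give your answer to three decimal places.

0.537

Proportion female at birth = 100 / (100 + 103) = 0.49261.
Survival-weighted fertility by age (5·fₓ·Sₓ):
  15–19: 5 × 0.0391 × 0.9496 = 0.18565
  20–24: 5 × 0.0739 × 0.9345 = 0.34530
  25–29: 5 × 0.0587 × 0.9317 = 0.27345
  30–34: 5 × 0.0361 × 0.9162 = 0.16537
  35–39: 5 × 0.0199 × 0.8994 = 0.08949
  40–44: 5 × 0.0059 × 0.8939 = 0.02637
  45–49: 5 × 0.0009 × 0.8926 = 0.00402
Sum = 1.08965
NRR = 0.49261 × 1.08965 = 0.53677
NRR < 1, so the cohort does not fully replace itself.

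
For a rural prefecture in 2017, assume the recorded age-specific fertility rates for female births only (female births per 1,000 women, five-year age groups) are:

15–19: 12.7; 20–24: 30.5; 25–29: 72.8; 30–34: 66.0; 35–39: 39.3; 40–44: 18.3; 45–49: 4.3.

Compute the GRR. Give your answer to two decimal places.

Sum of female ASFRs = 12.7 + 30.5 + 72.8 + 66.0 + 39.3 + 18.3 + 4.3 = 243.9
GRR = 5 × 243.9 / 1000 = 1.2195

1.22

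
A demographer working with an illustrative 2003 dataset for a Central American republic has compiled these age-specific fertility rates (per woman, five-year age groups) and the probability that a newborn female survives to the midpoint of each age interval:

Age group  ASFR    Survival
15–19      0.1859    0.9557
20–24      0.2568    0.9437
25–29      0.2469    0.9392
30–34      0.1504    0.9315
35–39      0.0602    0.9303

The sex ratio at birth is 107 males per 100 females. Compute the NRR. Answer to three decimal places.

2.048

Proportion female at birth = 100 / (100 + 107) = 0.48309.
Survival-weighted fertility by age (5·fₓ·Sₓ):
  15–19: 5 × 0.1859 × 0.9557 = 0.88832
  20–24: 5 × 0.2568 × 0.9437 = 1.21171
  25–29: 5 × 0.2469 × 0.9392 = 1.15944
  30–34: 5 × 0.1504 × 0.9315 = 0.70049
  35–39: 5 × 0.0602 × 0.9303 = 0.28002
Sum = 4.23998
NRR = 0.48309 × 4.23998 = 2.04829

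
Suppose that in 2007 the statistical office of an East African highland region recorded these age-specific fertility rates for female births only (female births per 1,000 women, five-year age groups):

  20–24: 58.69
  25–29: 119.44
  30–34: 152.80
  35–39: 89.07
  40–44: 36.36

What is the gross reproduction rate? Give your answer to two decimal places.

Sum of female ASFRs = 58.69 + 119.44 + 152.80 + 89.07 + 36.36 = 456.36
GRR = 5 × 456.36 / 1000 = 2.2818

2.28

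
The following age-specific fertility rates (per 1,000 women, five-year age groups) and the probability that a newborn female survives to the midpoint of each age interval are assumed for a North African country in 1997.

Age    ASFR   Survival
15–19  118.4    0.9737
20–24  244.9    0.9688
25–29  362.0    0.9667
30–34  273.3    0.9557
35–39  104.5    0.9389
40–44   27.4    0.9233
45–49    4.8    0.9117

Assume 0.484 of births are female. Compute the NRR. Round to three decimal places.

2.641

Proportion female at birth = 0.484.
Per-age-group product (5 × ASFR × survival probability):
  15–19: 5 × 118.4/1000 × 0.9737 = 0.57643
  20–24: 5 × 244.9/1000 × 0.9688 = 1.18630
  25–29: 5 × 362.0/1000 × 0.9667 = 1.74973
  30–34: 5 × 273.3/1000 × 0.9557 = 1.30596
  35–39: 5 × 104.5/1000 × 0.9389 = 0.49058
  40–44: 5 × 27.4/1000 × 0.9233 = 0.12649
  45–49: 5 × 4.8/1000 × 0.9117 = 0.02188
Sum = 5.45737
NRR = 0.484 × 5.45737 = 2.64137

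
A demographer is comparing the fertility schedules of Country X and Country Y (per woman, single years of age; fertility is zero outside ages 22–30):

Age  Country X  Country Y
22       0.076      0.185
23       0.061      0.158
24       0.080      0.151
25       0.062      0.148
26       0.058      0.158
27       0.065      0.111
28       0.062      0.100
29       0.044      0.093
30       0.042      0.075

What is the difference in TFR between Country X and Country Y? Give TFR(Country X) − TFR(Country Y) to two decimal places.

Country X:
  Sum of ASFRs = 0.076 + 0.061 + 0.080 + 0.062 + 0.058 + 0.065 + 0.062 + 0.044 + 0.042 = 0.550
  TFR = 0.55
Country Y:
  Sum of ASFRs = 0.185 + 0.158 + 0.151 + 0.148 + 0.158 + 0.111 + 0.100 + 0.093 + 0.075 = 1.179
  TFR = 1.179
Difference = 0.55 − 1.179 = -0.629

-0.63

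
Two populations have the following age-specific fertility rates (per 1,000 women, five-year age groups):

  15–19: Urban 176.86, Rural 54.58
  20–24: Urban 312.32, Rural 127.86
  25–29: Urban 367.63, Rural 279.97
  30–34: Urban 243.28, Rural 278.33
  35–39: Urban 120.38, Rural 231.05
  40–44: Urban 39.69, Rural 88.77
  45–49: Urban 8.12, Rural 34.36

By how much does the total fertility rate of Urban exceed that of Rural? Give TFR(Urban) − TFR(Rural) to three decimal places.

0.867

Urban:
  Sum of ASFRs = 176.86 + 312.32 + 367.63 + 243.28 + 120.38 + 39.69 + 8.12 = 1268.28
  TFR = 5 × 1268.28 / 1000 = 6.3414
Rural:
  Sum of ASFRs = 54.58 + 127.86 + 279.97 + 278.33 + 231.05 + 88.77 + 34.36 = 1094.92
  TFR = 5 × 1094.92 / 1000 = 5.4746
Difference = 6.3414 − 5.4746 = 0.8668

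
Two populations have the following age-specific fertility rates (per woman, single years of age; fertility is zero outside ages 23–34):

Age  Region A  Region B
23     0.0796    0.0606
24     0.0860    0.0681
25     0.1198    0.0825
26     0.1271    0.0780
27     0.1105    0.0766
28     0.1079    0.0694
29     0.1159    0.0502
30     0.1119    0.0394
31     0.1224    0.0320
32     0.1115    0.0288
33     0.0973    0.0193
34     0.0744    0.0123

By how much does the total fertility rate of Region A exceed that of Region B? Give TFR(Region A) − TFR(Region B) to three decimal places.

Region A:
  Sum of ASFRs = 0.0796 + 0.0860 + 0.1198 + 0.1271 + 0.1105 + 0.1079 + 0.1159 + 0.1119 + 0.1224 + 0.1115 + 0.0973 + 0.0744 = 1.2643
  TFR = 1.2643
Region B:
  Sum of ASFRs = 0.0606 + 0.0681 + 0.0825 + 0.0780 + 0.0766 + 0.0694 + 0.0502 + 0.0394 + 0.0320 + 0.0288 + 0.0193 + 0.0123 = 0.6172
  TFR = 0.6172
Difference = 1.2643 − 0.6172 = 0.6471

0.647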